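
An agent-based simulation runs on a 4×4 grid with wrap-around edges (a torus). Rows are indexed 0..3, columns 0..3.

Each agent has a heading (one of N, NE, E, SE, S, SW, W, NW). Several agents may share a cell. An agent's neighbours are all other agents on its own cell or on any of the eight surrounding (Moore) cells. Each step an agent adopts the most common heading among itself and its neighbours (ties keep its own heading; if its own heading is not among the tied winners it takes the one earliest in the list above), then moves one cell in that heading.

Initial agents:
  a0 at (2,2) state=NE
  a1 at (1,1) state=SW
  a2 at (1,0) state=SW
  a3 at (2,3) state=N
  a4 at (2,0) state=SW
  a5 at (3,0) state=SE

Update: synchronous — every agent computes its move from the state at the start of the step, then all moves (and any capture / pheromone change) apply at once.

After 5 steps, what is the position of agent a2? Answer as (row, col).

(2, 3)

t=1: a0@(1,3):NE a1@(2,0):SW a2@(2,3):SW a3@(3,2):SW a4@(3,3):SW a5@(0,1):SE
t=2: a0@(2,2):SW a1@(3,3):SW a2@(3,2):SW a3@(0,1):SW a4@(0,2):SW a5@(1,2):SE
t=3: a0@(3,1):SW a1@(0,2):SW a2@(0,1):SW a3@(1,0):SW a4@(1,1):SW a5@(2,1):SW
t=4: a0@(0,0):SW a1@(1,1):SW a2@(1,0):SW a3@(2,3):SW a4@(2,0):SW a5@(3,0):SW
t=5: a0@(1,3):SW a1@(2,0):SW a2@(2,3):SW a3@(3,2):SW a4@(3,3):SW a5@(0,3):SW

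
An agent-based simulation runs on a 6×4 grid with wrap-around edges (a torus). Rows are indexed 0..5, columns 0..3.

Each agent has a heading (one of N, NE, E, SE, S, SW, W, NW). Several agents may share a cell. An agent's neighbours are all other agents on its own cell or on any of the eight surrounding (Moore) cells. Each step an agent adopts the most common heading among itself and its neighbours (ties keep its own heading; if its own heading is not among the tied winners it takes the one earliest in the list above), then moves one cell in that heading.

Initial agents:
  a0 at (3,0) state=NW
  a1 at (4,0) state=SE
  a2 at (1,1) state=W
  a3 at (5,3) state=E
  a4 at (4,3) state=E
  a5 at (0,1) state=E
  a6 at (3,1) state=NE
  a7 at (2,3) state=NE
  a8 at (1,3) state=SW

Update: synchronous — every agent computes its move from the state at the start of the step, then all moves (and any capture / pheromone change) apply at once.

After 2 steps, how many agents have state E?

t=1: a0@(2,1):NE a1@(4,1):E a2@(1,0):W a3@(5,0):E a4@(4,0):E a5@(0,2):E a6@(2,2):NE a7@(1,0):NE a8@(2,2):SW
t=2: a0@(1,2):NE a1@(4,2):E a2@(0,1):NE a3@(5,1):E a4@(4,1):E a5@(0,3):E a6@(1,3):NE a7@(0,1):NE a8@(1,3):NE

4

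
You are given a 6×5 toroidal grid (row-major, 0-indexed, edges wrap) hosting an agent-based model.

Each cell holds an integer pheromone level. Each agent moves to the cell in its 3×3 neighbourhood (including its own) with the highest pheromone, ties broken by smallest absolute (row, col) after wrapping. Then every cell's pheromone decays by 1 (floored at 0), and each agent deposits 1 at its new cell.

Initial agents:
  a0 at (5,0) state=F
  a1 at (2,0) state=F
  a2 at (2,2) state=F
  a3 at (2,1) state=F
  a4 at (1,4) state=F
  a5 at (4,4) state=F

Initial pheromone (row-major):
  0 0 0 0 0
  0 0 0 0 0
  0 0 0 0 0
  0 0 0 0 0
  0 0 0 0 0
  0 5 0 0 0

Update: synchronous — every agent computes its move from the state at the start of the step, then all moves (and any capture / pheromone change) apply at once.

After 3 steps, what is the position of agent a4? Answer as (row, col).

t=1: a0@(5,1) a1@(1,0) a2@(1,1) a3@(1,0) a4@(0,0) a5@(3,0) | pheromone: 1 0 0 0 0 / 2 1 0 0 0 / 0 0 0 0 0 / 1 0 0 0 0 / 0 0 0 0 0 / 0 5 0 0 0
t=2: a0@(5,1) a1@(1,0) a2@(1,0) a3@(1,0) a4@(5,1) a5@(3,0) | pheromone: 0 0 0 0 0 / 4 0 0 0 0 / 0 0 0 0 0 / 1 0 0 0 0 / 0 0 0 0 0 / 0 6 0 0 0
t=3: a0@(5,1) a1@(1,0) a2@(1,0) a3@(1,0) a4@(5,1) a5@(3,0) | pheromone: 0 0 0 0 0 / 6 0 0 0 0 / 0 0 0 0 0 / 1 0 0 0 0 / 0 0 0 0 0 / 0 7 0 0 0

(5, 1)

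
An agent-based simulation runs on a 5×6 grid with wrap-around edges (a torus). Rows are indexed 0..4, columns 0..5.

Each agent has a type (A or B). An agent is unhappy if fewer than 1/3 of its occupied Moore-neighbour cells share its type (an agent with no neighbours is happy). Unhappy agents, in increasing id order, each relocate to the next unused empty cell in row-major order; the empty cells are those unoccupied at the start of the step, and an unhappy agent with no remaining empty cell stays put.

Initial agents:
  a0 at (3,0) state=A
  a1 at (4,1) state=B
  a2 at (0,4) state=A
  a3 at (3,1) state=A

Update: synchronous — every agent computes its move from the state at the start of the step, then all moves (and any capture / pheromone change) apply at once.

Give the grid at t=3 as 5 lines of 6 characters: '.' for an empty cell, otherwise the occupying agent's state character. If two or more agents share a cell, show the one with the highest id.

B...A.
......
......
AA....
......

t=1: a0@(3,0):A a1@(0,0):B a2@(0,4):A a3@(3,1):A
t=2: (unchanged — steady state)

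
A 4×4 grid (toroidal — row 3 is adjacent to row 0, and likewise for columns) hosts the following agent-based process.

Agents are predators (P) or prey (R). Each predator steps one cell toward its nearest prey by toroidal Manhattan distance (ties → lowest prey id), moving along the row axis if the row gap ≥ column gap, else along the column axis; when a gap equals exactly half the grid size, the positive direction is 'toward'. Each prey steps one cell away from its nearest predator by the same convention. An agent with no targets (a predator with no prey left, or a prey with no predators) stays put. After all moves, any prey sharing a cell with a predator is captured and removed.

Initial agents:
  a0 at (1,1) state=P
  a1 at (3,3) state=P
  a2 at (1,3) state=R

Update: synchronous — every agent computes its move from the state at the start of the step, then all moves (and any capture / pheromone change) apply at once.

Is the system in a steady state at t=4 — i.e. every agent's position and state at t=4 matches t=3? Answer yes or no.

t=1: a0@(1,2):P a1@(0,3):P
t=2: (unchanged — steady state)

yes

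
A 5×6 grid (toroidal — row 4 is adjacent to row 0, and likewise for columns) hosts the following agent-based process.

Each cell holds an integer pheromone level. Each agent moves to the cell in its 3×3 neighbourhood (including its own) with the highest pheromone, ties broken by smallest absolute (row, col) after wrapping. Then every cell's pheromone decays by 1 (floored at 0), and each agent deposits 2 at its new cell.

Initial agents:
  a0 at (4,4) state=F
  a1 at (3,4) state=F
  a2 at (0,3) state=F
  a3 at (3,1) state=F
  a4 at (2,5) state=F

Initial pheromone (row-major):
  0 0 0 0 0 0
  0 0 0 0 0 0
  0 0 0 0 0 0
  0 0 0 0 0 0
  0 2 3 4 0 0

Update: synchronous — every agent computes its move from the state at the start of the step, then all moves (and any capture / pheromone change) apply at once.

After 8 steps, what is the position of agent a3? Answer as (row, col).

t=1: a0@(4,3) a1@(4,3) a2@(4,3) a3@(4,2) a4@(1,0) | pheromone: 0 0 0 0 0 0 / 2 0 0 0 0 0 / 0 0 0 0 0 0 / 0 0 0 0 0 0 / 0 1 4 9 0 0
t=2: a0@(4,3) a1@(4,3) a2@(4,3) a3@(4,3) a4@(1,0) | pheromone: 0 0 0 0 0 0 / 3 0 0 0 0 0 / 0 0 0 0 0 0 / 0 0 0 0 0 0 / 0 0 3 16 0 0
t=3: a0@(4,3) a1@(4,3) a2@(4,3) a3@(4,3) a4@(1,0) | pheromone: 0 0 0 0 0 0 / 4 0 0 0 0 0 / 0 0 0 0 0 0 / 0 0 0 0 0 0 / 0 0 2 23 0 0
t=4: a0@(4,3) a1@(4,3) a2@(4,3) a3@(4,3) a4@(1,0) | pheromone: 0 0 0 0 0 0 / 5 0 0 0 0 0 / 0 0 0 0 0 0 / 0 0 0 0 0 0 / 0 0 1 30 0 0
t=5: a0@(4,3) a1@(4,3) a2@(4,3) a3@(4,3) a4@(1,0) | pheromone: 0 0 0 0 0 0 / 6 0 0 0 0 0 / 0 0 0 0 0 0 / 0 0 0 0 0 0 / 0 0 0 37 0 0
t=6: a0@(4,3) a1@(4,3) a2@(4,3) a3@(4,3) a4@(1,0) | pheromone: 0 0 0 0 0 0 / 7 0 0 0 0 0 / 0 0 0 0 0 0 / 0 0 0 0 0 0 / 0 0 0 44 0 0
t=7: a0@(4,3) a1@(4,3) a2@(4,3) a3@(4,3) a4@(1,0) | pheromone: 0 0 0 0 0 0 / 8 0 0 0 0 0 / 0 0 0 0 0 0 / 0 0 0 0 0 0 / 0 0 0 51 0 0
t=8: a0@(4,3) a1@(4,3) a2@(4,3) a3@(4,3) a4@(1,0) | pheromone: 0 0 0 0 0 0 / 9 0 0 0 0 0 / 0 0 0 0 0 0 / 0 0 0 0 0 0 / 0 0 0 58 0 0

(4, 3)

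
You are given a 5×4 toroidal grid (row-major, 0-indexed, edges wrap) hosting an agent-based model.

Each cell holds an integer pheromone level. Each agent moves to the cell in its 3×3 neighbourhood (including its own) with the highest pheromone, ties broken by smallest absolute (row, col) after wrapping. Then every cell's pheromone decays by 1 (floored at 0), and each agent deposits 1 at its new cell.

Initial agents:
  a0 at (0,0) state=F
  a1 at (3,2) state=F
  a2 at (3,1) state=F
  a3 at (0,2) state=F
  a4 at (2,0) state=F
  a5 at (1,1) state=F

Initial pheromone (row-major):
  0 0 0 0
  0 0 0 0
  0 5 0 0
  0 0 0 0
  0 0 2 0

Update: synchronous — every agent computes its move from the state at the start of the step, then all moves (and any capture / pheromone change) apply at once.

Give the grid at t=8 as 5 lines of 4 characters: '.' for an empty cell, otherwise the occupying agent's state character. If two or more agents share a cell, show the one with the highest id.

t=1: a0@(0,0) a1@(2,1) a2@(2,1) a3@(4,2) a4@(2,1) a5@(2,1) | pheromone: 1 0 0 0 / 0 0 0 0 / 0 8 0 0 / 0 0 0 0 / 0 0 2 0
t=2: a0@(0,0) a1@(2,1) a2@(2,1) a3@(4,2) a4@(2,1) a5@(2,1) | pheromone: 1 0 0 0 / 0 0 0 0 / 0 11 0 0 / 0 0 0 0 / 0 0 2 0
t=3: a0@(0,0) a1@(2,1) a2@(2,1) a3@(4,2) a4@(2,1) a5@(2,1) | pheromone: 1 0 0 0 / 0 0 0 0 / 0 14 0 0 / 0 0 0 0 / 0 0 2 0
t=4: a0@(0,0) a1@(2,1) a2@(2,1) a3@(4,2) a4@(2,1) a5@(2,1) | pheromone: 1 0 0 0 / 0 0 0 0 / 0 17 0 0 / 0 0 0 0 / 0 0 2 0
t=5: a0@(0,0) a1@(2,1) a2@(2,1) a3@(4,2) a4@(2,1) a5@(2,1) | pheromone: 1 0 0 0 / 0 0 0 0 / 0 20 0 0 / 0 0 0 0 / 0 0 2 0
t=6: a0@(0,0) a1@(2,1) a2@(2,1) a3@(4,2) a4@(2,1) a5@(2,1) | pheromone: 1 0 0 0 / 0 0 0 0 / 0 23 0 0 / 0 0 0 0 / 0 0 2 0
t=7: a0@(0,0) a1@(2,1) a2@(2,1) a3@(4,2) a4@(2,1) a5@(2,1) | pheromone: 1 0 0 0 / 0 0 0 0 / 0 26 0 0 / 0 0 0 0 / 0 0 2 0
t=8: a0@(0,0) a1@(2,1) a2@(2,1) a3@(4,2) a4@(2,1) a5@(2,1) | pheromone: 1 0 0 0 / 0 0 0 0 / 0 29 0 0 / 0 0 0 0 / 0 0 2 0

F...
....
.F..
....
..F.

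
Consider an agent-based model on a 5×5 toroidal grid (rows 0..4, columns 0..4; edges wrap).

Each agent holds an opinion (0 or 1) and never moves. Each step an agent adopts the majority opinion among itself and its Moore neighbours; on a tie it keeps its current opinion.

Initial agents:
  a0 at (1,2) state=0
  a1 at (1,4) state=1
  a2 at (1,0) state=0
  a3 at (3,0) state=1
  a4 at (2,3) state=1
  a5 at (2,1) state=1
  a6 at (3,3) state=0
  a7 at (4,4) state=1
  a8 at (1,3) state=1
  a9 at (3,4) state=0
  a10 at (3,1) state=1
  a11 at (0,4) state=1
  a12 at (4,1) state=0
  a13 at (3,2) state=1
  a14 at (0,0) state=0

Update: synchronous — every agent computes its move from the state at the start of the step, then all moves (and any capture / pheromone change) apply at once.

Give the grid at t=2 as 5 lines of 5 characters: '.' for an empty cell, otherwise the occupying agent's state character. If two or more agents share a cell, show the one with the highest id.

1...1
1.111
.1.1.
11111
.1..1

t=1: a0@(1,2):1 a1@(1,4):1 a2@(1,0):1 a3@(3,0):1 a4@(2,3):1 a5@(2,1):1 a6@(3,3):1 a7@(4,4):1 a8@(1,3):1 a9@(3,4):1 a10@(3,1):1 a11@(0,4):1 a12@(4,1):1 a13@(3,2):1 a14@(0,0):0
t=2: a0@(1,2):1 a1@(1,4):1 a2@(1,0):1 a3@(3,0):1 a4@(2,3):1 a5@(2,1):1 a6@(3,3):1 a7@(4,4):1 a8@(1,3):1 a9@(3,4):1 a10@(3,1):1 a11@(0,4):1 a12@(4,1):1 a13@(3,2):1 a14@(0,0):1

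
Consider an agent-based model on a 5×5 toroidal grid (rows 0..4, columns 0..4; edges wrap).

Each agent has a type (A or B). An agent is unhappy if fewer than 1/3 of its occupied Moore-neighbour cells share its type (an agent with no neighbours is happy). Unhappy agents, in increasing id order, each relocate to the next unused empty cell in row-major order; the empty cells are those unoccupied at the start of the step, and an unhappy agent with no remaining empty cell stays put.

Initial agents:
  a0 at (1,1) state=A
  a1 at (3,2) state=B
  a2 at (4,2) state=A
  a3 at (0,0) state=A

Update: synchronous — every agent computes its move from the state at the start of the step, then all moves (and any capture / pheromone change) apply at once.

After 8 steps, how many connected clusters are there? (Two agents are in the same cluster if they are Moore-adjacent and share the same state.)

2

t=1: a0@(1,1):A a1@(0,1):B a2@(0,2):A a3@(0,0):A
t=2: a0@(1,1):A a1@(0,3):B a2@(0,2):A a3@(0,0):A
t=3: a0@(1,1):A a1@(0,1):B a2@(0,2):A a3@(0,0):A
t=4: a0@(1,1):A a1@(0,3):B a2@(0,2):A a3@(0,0):A
t=5: a0@(1,1):A a1@(0,1):B a2@(0,2):A a3@(0,0):A
t=6: a0@(1,1):A a1@(0,3):B a2@(0,2):A a3@(0,0):A
t=7: a0@(1,1):A a1@(0,1):B a2@(0,2):A a3@(0,0):A
t=8: a0@(1,1):A a1@(0,3):B a2@(0,2):A a3@(0,0):A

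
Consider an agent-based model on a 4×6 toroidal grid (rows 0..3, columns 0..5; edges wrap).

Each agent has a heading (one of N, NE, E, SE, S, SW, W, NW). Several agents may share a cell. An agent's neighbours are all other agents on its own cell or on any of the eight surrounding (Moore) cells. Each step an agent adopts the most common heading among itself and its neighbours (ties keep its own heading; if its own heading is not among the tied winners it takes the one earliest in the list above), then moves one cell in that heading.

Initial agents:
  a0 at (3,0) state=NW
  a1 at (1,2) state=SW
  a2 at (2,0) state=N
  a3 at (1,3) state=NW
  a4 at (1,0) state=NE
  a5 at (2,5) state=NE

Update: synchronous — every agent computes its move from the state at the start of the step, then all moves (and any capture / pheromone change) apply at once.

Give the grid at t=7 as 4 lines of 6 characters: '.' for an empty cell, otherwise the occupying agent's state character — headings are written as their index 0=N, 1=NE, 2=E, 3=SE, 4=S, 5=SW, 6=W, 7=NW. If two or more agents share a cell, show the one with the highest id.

t=1: a0@(2,5):NW a1@(2,1):SW a2@(1,1):NE a3@(0,2):NW a4@(0,1):NE a5@(1,0):NE
t=2: a0@(1,4):NW a1@(1,2):NE a2@(0,2):NE a3@(3,3):NE a4@(3,2):NE a5@(0,1):NE
t=3: a0@(0,3):NW a1@(0,3):NE a2@(3,3):NE a3@(2,4):NE a4@(2,3):NE a5@(3,2):NE
t=4: a0@(3,4):NE a1@(3,4):NE a2@(2,4):NE a3@(1,5):NE a4@(1,4):NE a5@(2,3):NE
t=5: a0@(2,5):NE a1@(2,5):NE a2@(1,5):NE a3@(0,0):NE a4@(0,5):NE a5@(1,4):NE
t=6: a0@(1,0):NE a1@(1,0):NE a2@(0,0):NE a3@(3,1):NE a4@(3,0):NE a5@(0,5):NE
t=7: a0@(0,1):NE a1@(0,1):NE a2@(3,1):NE a3@(2,2):NE a4@(2,1):NE a5@(3,0):NE

.1....
......
.11...
11....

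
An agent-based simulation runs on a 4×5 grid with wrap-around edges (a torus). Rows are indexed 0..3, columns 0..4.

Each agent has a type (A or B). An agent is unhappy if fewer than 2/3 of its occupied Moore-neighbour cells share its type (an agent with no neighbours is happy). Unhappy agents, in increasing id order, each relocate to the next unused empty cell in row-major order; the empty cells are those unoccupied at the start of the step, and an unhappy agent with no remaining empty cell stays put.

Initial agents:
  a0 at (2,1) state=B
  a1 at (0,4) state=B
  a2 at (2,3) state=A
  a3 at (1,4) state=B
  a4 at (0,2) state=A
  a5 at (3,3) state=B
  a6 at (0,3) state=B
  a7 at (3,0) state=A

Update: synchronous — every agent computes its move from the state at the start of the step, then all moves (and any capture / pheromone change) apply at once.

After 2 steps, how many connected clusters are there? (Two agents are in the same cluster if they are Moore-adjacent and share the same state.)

4

t=1: a0@(0,0):B a1@(0,4):B a2@(0,1):A a3@(1,4):B a4@(1,0):A a5@(1,1):B a6@(0,3):B a7@(1,2):A
t=2: a0@(0,2):B a1@(0,4):B a2@(1,3):A a3@(1,4):B a4@(2,0):A a5@(2,1):B a6@(0,3):B a7@(2,2):A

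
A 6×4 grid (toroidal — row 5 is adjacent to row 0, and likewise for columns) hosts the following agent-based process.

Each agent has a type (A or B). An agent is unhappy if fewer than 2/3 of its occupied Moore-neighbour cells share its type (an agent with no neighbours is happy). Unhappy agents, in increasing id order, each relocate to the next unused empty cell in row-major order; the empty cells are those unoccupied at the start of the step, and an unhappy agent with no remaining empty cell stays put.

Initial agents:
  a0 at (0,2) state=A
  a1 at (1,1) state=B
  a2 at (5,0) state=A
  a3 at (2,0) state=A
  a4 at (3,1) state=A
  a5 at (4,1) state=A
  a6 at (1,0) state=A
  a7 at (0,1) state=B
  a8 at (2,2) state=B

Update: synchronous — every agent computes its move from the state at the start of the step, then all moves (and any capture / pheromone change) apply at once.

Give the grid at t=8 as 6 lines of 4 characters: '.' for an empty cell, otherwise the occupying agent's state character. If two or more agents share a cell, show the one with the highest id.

....
..A.
AABA
AABB
....
....

t=1: a0@(0,0):A a1@(0,3):B a2@(1,2):A a3@(2,0):A a4@(3,1):A a5@(4,1):A a6@(1,3):A a7@(2,1):B a8@(2,3):B
t=2: a0@(0,1):A a1@(0,2):B a2@(1,0):A a3@(1,1):A a4@(3,1):A a5@(4,1):A a6@(2,2):A a7@(3,0):B a8@(3,2):B
t=3: a0@(0,1):A a1@(0,0):B a2@(1,0):A a3@(1,1):A a4@(0,3):A a5@(1,2):A a6@(2,2):A a7@(1,3):B a8@(2,0):B
t=4: a0@(0,1):A a1@(0,2):B a2@(2,1):A a3@(1,1):A a4@(2,3):A a5@(1,2):A a6@(2,2):A a7@(3,0):B a8@(3,1):B
t=5: a0@(0,1):A a1@(0,0):B a2@(0,3):A a3@(1,1):A a4@(2,3):A a5@(1,2):A a6@(2,2):A a7@(1,0):B a8@(1,3):B
t=6: a0@(0,2):A a1@(2,0):B a2@(2,1):A a3@(3,0):A a4@(3,1):A a5@(1,2):A a6@(2,2):A a7@(3,2):B a8@(3,3):B
t=7: a0@(0,2):A a1@(0,0):B a2@(2,1):A a3@(0,1):A a4@(0,3):A a5@(1,2):A a6@(1,0):A a7@(1,1):B a8@(1,3):B
t=8: a0@(2,0):A a1@(2,2):B a2@(2,1):A a3@(2,3):A a4@(3,0):A a5@(1,2):A a6@(3,1):A a7@(3,2):B a8@(3,3):B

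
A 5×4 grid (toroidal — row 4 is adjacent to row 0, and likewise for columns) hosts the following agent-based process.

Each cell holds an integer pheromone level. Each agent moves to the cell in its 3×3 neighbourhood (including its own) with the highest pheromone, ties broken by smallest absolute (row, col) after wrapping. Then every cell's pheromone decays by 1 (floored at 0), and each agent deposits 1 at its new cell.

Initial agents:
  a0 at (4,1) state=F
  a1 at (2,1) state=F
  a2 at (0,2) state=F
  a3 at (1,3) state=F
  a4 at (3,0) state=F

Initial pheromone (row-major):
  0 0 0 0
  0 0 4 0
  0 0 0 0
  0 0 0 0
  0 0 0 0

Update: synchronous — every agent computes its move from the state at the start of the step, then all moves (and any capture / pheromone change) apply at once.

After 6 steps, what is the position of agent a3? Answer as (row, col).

t=1: a0@(0,0) a1@(1,2) a2@(1,2) a3@(1,2) a4@(2,0) | pheromone: 1 0 0 0 / 0 0 6 0 / 1 0 0 0 / 0 0 0 0 / 0 0 0 0
t=2: a0@(0,0) a1@(1,2) a2@(1,2) a3@(1,2) a4@(2,0) | pheromone: 1 0 0 0 / 0 0 8 0 / 1 0 0 0 / 0 0 0 0 / 0 0 0 0
t=3: a0@(0,0) a1@(1,2) a2@(1,2) a3@(1,2) a4@(2,0) | pheromone: 1 0 0 0 / 0 0 10 0 / 1 0 0 0 / 0 0 0 0 / 0 0 0 0
t=4: a0@(0,0) a1@(1,2) a2@(1,2) a3@(1,2) a4@(2,0) | pheromone: 1 0 0 0 / 0 0 12 0 / 1 0 0 0 / 0 0 0 0 / 0 0 0 0
t=5: a0@(0,0) a1@(1,2) a2@(1,2) a3@(1,2) a4@(2,0) | pheromone: 1 0 0 0 / 0 0 14 0 / 1 0 0 0 / 0 0 0 0 / 0 0 0 0
t=6: a0@(0,0) a1@(1,2) a2@(1,2) a3@(1,2) a4@(2,0) | pheromone: 1 0 0 0 / 0 0 16 0 / 1 0 0 0 / 0 0 0 0 / 0 0 0 0

(1, 2)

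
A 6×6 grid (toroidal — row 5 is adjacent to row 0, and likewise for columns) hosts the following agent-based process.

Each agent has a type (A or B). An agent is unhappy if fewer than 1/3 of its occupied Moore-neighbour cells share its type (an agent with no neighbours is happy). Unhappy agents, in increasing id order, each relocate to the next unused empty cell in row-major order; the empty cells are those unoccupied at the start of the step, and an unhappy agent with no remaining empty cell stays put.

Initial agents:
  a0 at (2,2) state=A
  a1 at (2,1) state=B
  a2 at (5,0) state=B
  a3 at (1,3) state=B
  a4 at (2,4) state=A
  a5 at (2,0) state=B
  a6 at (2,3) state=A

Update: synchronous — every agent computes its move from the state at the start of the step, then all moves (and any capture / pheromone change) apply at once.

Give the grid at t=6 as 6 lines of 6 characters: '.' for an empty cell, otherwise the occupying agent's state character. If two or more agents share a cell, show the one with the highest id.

B.....
......
BBAAA.
......
......
B.....

t=1: a0@(2,2):A a1@(2,1):B a2@(5,0):B a3@(0,0):B a4@(2,4):A a5@(2,0):B a6@(2,3):A
t=2: (unchanged — steady state)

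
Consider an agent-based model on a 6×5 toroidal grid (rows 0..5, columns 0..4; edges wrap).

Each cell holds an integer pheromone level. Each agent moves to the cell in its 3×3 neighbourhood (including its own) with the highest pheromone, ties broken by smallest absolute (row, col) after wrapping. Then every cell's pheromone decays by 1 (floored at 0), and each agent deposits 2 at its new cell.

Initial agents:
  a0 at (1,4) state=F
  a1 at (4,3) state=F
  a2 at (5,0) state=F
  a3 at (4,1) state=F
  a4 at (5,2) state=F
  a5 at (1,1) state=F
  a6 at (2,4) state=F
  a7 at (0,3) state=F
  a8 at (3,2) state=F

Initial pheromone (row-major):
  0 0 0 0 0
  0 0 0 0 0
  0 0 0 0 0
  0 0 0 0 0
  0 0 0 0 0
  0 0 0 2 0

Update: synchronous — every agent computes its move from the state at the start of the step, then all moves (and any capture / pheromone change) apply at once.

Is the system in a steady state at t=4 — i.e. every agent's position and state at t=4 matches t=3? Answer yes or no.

no

t=1: a0@(0,0) a1@(5,3) a2@(0,0) a3@(3,0) a4@(5,3) a5@(0,0) a6@(1,0) a7@(5,3) a8@(2,1) | pheromone: 6 0 0 0 0 / 2 0 0 0 0 / 0 2 0 0 0 / 2 0 0 0 0 / 0 0 0 0 0 / 0 0 0 7 0
t=2: a0@(0,0) a1@(5,3) a2@(0,0) a3@(2,1) a4@(5,3) a5@(0,0) a6@(0,0) a7@(5,3) a8@(1,0) | pheromone: 13 0 0 0 0 / 3 0 0 0 0 / 0 3 0 0 0 / 1 0 0 0 0 / 0 0 0 0 0 / 0 0 0 12 0
t=3: a0@(0,0) a1@(5,3) a2@(0,0) a3@(1,0) a4@(5,3) a5@(0,0) a6@(0,0) a7@(5,3) a8@(0,0) | pheromone: 22 0 0 0 0 / 4 0 0 0 0 / 0 2 0 0 0 / 0 0 0 0 0 / 0 0 0 0 0 / 0 0 0 17 0
t=4: a0@(0,0) a1@(5,3) a2@(0,0) a3@(0,0) a4@(5,3) a5@(0,0) a6@(0,0) a7@(5,3) a8@(0,0) | pheromone: 33 0 0 0 0 / 3 0 0 0 0 / 0 1 0 0 0 / 0 0 0 0 0 / 0 0 0 0 0 / 0 0 0 22 0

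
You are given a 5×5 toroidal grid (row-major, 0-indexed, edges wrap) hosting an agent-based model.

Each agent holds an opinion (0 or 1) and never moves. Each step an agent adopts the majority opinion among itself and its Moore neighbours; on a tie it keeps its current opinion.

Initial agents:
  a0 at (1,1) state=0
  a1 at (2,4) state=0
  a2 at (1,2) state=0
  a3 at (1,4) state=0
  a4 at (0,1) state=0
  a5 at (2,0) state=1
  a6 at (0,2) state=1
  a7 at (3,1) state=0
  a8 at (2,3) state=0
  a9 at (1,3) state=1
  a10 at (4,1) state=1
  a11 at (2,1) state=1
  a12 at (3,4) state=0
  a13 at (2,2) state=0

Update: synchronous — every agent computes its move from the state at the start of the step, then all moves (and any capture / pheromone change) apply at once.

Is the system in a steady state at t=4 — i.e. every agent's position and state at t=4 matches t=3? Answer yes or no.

yes

t=1: a0@(1,1):0 a1@(2,4):0 a2@(1,2):0 a3@(1,4):0 a4@(0,1):0 a5@(2,0):0 a6@(0,2):1 a7@(3,1):1 a8@(2,3):0 a9@(1,3):0 a10@(4,1):1 a11@(2,1):0 a12@(3,4):0 a13@(2,2):0
t=2: a0@(1,1):0 a1@(2,4):0 a2@(1,2):0 a3@(1,4):0 a4@(0,1):0 a5@(2,0):0 a6@(0,2):0 a7@(3,1):0 a8@(2,3):0 a9@(1,3):0 a10@(4,1):1 a11@(2,1):0 a12@(3,4):0 a13@(2,2):0
t=3: a0@(1,1):0 a1@(2,4):0 a2@(1,2):0 a3@(1,4):0 a4@(0,1):0 a5@(2,0):0 a6@(0,2):0 a7@(3,1):0 a8@(2,3):0 a9@(1,3):0 a10@(4,1):0 a11@(2,1):0 a12@(3,4):0 a13@(2,2):0
t=4: (unchanged — steady state)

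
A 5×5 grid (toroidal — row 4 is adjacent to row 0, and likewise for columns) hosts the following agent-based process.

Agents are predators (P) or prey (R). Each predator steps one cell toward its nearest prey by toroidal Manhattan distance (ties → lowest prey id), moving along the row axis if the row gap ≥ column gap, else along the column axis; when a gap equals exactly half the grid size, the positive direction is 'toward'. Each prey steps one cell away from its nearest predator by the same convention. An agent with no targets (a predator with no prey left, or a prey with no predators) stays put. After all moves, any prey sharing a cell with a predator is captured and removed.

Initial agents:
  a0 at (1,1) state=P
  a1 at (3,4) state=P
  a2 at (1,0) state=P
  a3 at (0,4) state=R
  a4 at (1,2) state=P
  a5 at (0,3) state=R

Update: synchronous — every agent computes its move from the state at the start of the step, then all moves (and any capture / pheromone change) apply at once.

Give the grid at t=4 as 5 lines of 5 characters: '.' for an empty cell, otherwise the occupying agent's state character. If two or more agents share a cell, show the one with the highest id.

t=1: a0@(1,0):P a1@(4,4):P a2@(0,0):P a3@(1,4):R a4@(0,2):P a5@(4,3):R
t=2: a0@(1,4):P a1@(4,3):P a2@(1,0):P a3@(1,3):R a4@(4,2):P
t=3: a0@(1,3):P a1@(0,3):P a2@(1,4):P a3@(1,2):R a4@(0,2):P
t=4: a0@(1,2):P a1@(1,3):P a2@(1,3):P a3@(1,1):R a4@(1,2):P

.....
.RPP.
.....
.....
.....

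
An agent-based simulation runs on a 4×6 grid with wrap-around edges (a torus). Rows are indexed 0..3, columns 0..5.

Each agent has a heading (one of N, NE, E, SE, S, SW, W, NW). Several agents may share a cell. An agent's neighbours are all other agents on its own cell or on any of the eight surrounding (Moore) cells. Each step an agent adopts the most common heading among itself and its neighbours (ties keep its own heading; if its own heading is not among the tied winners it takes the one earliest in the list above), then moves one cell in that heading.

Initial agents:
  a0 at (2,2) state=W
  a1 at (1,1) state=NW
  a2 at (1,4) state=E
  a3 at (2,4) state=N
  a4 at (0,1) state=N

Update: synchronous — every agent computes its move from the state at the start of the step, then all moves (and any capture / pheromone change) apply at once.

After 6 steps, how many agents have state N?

2

t=1: a0@(2,1):W a1@(0,0):NW a2@(1,5):E a3@(1,4):N a4@(3,1):N
t=2: a0@(2,0):W a1@(3,5):NW a2@(1,0):E a3@(0,4):N a4@(2,1):N
t=3: a0@(2,5):W a1@(2,4):NW a2@(1,1):E a3@(3,4):N a4@(1,1):N
t=4: a0@(2,4):W a1@(1,3):NW a2@(1,2):E a3@(2,4):N a4@(0,1):N
t=5: a0@(2,3):W a1@(0,2):NW a2@(1,3):E a3@(1,4):N a4@(3,1):N
t=6: a0@(2,2):W a1@(3,1):NW a2@(1,4):E a3@(0,4):N a4@(2,1):N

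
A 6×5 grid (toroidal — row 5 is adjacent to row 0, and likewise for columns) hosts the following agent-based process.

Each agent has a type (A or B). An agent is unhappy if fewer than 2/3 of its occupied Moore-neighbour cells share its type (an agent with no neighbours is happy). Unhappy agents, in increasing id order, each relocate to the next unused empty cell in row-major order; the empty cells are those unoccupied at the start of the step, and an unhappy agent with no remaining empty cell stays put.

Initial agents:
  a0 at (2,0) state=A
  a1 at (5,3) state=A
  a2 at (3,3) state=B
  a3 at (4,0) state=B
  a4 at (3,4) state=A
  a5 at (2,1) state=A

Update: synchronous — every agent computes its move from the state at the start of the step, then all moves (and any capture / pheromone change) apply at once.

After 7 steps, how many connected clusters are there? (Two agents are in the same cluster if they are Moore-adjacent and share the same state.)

t=1: a0@(2,0):A a1@(5,3):A a2@(0,0):B a3@(0,1):B a4@(0,2):A a5@(2,1):A
t=2: a0@(2,0):A a1@(5,3):A a2@(0,0):B a3@(0,3):B a4@(0,4):A a5@(2,1):A
t=3: a0@(2,0):A a1@(0,1):A a2@(0,2):B a3@(1,0):B a4@(1,1):A a5@(2,1):A
t=4: a0@(2,0):A a1@(0,0):A a2@(0,3):B a3@(0,4):B a4@(1,2):A a5@(2,1):A
t=5: a0@(2,0):A a1@(0,1):A a2@(0,2):B a3@(1,0):B a4@(1,1):A a5@(2,1):A
t=6: a0@(2,0):A a1@(0,0):A a2@(0,3):B a3@(0,4):B a4@(1,2):A a5@(2,1):A
t=7: a0@(2,0):A a1@(0,1):A a2@(0,2):B a3@(1,0):B a4@(1,1):A a5@(2,1):A

3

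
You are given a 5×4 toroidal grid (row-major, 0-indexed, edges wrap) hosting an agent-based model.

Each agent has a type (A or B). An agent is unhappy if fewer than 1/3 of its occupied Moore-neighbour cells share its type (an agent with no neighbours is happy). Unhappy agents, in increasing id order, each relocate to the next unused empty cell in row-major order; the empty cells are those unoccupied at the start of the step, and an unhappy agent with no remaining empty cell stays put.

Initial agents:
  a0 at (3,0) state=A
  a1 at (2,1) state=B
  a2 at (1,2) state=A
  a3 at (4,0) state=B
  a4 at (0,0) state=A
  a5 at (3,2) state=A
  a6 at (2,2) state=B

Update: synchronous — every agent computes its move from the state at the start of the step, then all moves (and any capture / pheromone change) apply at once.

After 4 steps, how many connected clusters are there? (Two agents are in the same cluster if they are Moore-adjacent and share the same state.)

t=1: a0@(0,1):A a1@(0,2):B a2@(0,3):A a3@(1,0):B a4@(1,1):A a5@(1,3):A a6@(2,2):B
t=2: a0@(0,1):A a1@(0,0):B a2@(0,3):A a3@(1,2):B a4@(2,0):A a5@(2,1):A a6@(2,3):B
t=3: a0@(0,2):A a1@(1,0):B a2@(1,1):A a3@(1,3):B a4@(2,0):A a5@(2,1):A a6@(2,3):B
t=4: (unchanged — steady state)

2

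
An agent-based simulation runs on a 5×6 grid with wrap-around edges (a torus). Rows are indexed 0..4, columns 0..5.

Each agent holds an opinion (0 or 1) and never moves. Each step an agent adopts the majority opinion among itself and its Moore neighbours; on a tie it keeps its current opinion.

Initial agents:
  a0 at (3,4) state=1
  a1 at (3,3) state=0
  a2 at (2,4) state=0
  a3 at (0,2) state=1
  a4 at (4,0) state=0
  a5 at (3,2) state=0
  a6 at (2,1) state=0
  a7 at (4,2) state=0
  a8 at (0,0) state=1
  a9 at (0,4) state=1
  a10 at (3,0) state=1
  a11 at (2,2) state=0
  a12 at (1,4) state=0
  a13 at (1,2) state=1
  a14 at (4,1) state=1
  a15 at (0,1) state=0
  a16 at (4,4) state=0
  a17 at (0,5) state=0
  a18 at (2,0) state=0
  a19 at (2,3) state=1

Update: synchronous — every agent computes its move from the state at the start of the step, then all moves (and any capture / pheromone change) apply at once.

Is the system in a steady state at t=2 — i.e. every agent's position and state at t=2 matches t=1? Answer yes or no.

t=1: a0@(3,4):0 a1@(3,3):0 a2@(2,4):0 a3@(0,2):1 a4@(4,0):0 a5@(3,2):0 a6@(2,1):0 a7@(4,2):0 a8@(0,0):0 a9@(0,4):0 a10@(3,0):0 a11@(2,2):0 a12@(1,4):0 a13@(1,2):1 a14@(4,1):1 a15@(0,1):1 a16@(4,4):0 a17@(0,5):0 a18@(2,0):0 a19@(2,3):0
t=2: a0@(3,4):0 a1@(3,3):0 a2@(2,4):0 a3@(0,2):1 a4@(4,0):0 a5@(3,2):0 a6@(2,1):0 a7@(4,2):0 a8@(0,0):0 a9@(0,4):0 a10@(3,0):0 a11@(2,2):0 a12@(1,4):0 a13@(1,2):1 a14@(4,1):0 a15@(0,1):1 a16@(4,4):0 a17@(0,5):0 a18@(2,0):0 a19@(2,3):0

no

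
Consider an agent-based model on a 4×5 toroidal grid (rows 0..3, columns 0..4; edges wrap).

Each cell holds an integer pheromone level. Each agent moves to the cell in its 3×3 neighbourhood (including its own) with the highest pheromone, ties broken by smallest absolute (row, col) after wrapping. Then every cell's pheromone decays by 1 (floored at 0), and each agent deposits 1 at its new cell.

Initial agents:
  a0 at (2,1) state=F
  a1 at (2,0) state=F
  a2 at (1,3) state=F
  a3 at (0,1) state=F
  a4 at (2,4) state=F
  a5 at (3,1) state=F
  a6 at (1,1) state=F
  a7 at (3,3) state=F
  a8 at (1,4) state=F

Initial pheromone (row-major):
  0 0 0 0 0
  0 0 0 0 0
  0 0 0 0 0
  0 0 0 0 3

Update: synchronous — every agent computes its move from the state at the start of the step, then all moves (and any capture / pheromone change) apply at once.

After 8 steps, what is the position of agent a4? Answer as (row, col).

t=1: a0@(1,0) a1@(3,4) a2@(0,2) a3@(0,0) a4@(3,4) a5@(0,0) a6@(0,0) a7@(3,4) a8@(0,0) | pheromone: 4 0 1 0 0 / 1 0 0 0 0 / 0 0 0 0 0 / 0 0 0 0 5
t=2: a0@(0,0) a1@(3,4) a2@(0,2) a3@(3,4) a4@(3,4) a5@(3,4) a6@(3,4) a7@(3,4) a8@(3,4) | pheromone: 4 0 1 0 0 / 0 0 0 0 0 / 0 0 0 0 0 / 0 0 0 0 11
t=3: a0@(3,4) a1@(3,4) a2@(0,2) a3@(3,4) a4@(3,4) a5@(3,4) a6@(3,4) a7@(3,4) a8@(3,4) | pheromone: 3 0 1 0 0 / 0 0 0 0 0 / 0 0 0 0 0 / 0 0 0 0 18
t=4: a0@(3,4) a1@(3,4) a2@(0,2) a3@(3,4) a4@(3,4) a5@(3,4) a6@(3,4) a7@(3,4) a8@(3,4) | pheromone: 2 0 1 0 0 / 0 0 0 0 0 / 0 0 0 0 0 / 0 0 0 0 25
t=5: a0@(3,4) a1@(3,4) a2@(0,2) a3@(3,4) a4@(3,4) a5@(3,4) a6@(3,4) a7@(3,4) a8@(3,4) | pheromone: 1 0 1 0 0 / 0 0 0 0 0 / 0 0 0 0 0 / 0 0 0 0 32
t=6: a0@(3,4) a1@(3,4) a2@(0,2) a3@(3,4) a4@(3,4) a5@(3,4) a6@(3,4) a7@(3,4) a8@(3,4) | pheromone: 0 0 1 0 0 / 0 0 0 0 0 / 0 0 0 0 0 / 0 0 0 0 39
t=7: a0@(3,4) a1@(3,4) a2@(0,2) a3@(3,4) a4@(3,4) a5@(3,4) a6@(3,4) a7@(3,4) a8@(3,4) | pheromone: 0 0 1 0 0 / 0 0 0 0 0 / 0 0 0 0 0 / 0 0 0 0 46
t=8: a0@(3,4) a1@(3,4) a2@(0,2) a3@(3,4) a4@(3,4) a5@(3,4) a6@(3,4) a7@(3,4) a8@(3,4) | pheromone: 0 0 1 0 0 / 0 0 0 0 0 / 0 0 0 0 0 / 0 0 0 0 53

(3, 4)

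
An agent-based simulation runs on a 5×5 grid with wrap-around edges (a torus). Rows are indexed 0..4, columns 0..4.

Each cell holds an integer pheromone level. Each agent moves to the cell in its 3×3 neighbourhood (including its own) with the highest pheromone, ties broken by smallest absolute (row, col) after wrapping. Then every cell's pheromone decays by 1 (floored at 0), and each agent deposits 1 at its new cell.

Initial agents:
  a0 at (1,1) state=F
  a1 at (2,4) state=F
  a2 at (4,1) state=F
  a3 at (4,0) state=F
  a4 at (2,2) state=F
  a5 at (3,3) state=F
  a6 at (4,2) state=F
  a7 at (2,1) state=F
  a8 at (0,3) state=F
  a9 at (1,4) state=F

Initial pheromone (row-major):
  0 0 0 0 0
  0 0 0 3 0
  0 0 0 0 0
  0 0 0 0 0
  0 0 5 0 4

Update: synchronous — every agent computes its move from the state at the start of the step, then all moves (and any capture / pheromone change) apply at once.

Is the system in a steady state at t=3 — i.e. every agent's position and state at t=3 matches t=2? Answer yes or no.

t=1: a0@(0,0) a1@(1,3) a2@(4,2) a3@(4,4) a4@(1,3) a5@(4,2) a6@(4,2) a7@(1,0) a8@(4,2) a9@(1,3) | pheromone: 1 0 0 0 0 / 1 0 0 5 0 / 0 0 0 0 0 / 0 0 0 0 0 / 0 0 8 0 4
t=2: a0@(4,4) a1@(1,3) a2@(4,2) a3@(4,4) a4@(1,3) a5@(4,2) a6@(4,2) a7@(0,0) a8@(4,2) a9@(1,3) | pheromone: 1 0 0 0 0 / 0 0 0 7 0 / 0 0 0 0 0 / 0 0 0 0 0 / 0 0 11 0 5
t=3: a0@(4,4) a1@(1,3) a2@(4,2) a3@(4,4) a4@(1,3) a5@(4,2) a6@(4,2) a7@(4,4) a8@(4,2) a9@(1,3) | pheromone: 0 0 0 0 0 / 0 0 0 9 0 / 0 0 0 0 0 / 0 0 0 0 0 / 0 0 14 0 7

no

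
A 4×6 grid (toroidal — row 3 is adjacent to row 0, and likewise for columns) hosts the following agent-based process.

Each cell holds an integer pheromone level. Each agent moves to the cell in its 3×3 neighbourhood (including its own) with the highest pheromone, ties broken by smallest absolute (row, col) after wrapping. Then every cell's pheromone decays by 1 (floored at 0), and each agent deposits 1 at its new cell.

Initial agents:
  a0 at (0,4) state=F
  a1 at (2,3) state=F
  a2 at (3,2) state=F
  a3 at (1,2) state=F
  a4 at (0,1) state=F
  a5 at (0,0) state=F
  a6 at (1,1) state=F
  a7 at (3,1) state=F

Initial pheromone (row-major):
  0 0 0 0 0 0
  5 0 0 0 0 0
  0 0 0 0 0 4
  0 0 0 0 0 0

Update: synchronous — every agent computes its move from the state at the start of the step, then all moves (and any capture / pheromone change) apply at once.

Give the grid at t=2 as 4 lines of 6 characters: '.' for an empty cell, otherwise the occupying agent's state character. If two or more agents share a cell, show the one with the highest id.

.F.F..
F.....
......
......

t=1: a0@(0,3) a1@(1,2) a2@(0,1) a3@(0,1) a4@(1,0) a5@(1,0) a6@(1,0) a7@(0,0) | pheromone: 1 2 0 1 0 0 / 7 0 1 0 0 0 / 0 0 0 0 0 3 / 0 0 0 0 0 0
t=2: a0@(0,3) a1@(0,1) a2@(1,0) a3@(1,0) a4@(1,0) a5@(1,0) a6@(1,0) a7@(1,0) | pheromone: 0 2 0 1 0 0 / 12 0 0 0 0 0 / 0 0 0 0 0 2 / 0 0 0 0 0 0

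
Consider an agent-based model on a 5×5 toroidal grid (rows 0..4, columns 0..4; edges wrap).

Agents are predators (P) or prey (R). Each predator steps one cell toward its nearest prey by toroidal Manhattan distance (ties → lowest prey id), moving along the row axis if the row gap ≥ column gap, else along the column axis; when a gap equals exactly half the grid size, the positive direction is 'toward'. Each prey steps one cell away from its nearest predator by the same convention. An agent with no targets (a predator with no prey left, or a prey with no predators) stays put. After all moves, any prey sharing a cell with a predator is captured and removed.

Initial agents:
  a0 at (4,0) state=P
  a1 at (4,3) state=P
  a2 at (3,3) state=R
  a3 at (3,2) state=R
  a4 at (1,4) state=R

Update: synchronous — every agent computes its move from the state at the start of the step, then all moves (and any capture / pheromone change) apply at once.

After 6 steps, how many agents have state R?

t=1: a0@(4,4):P a1@(3,3):P a2@(2,3):R a3@(2,2):R a4@(2,4):R
t=2: a0@(3,4):P a1@(2,3):P a2@(1,3):R a3@(1,2):R a4@(1,4):R
t=3: a0@(2,4):P a1@(1,3):P a2@(0,3):R a3@(0,2):R a4@(0,4):R
t=4: a0@(1,4):P a1@(0,3):P a2@(4,3):R a3@(4,2):R a4@(4,4):R
t=5: a0@(0,4):P a1@(4,3):P a2@(3,3):R a3@(3,2):R a4@(3,4):R
t=6: a0@(4,4):P a1@(3,3):P a2@(2,3):R a3@(2,2):R a4@(2,4):R

3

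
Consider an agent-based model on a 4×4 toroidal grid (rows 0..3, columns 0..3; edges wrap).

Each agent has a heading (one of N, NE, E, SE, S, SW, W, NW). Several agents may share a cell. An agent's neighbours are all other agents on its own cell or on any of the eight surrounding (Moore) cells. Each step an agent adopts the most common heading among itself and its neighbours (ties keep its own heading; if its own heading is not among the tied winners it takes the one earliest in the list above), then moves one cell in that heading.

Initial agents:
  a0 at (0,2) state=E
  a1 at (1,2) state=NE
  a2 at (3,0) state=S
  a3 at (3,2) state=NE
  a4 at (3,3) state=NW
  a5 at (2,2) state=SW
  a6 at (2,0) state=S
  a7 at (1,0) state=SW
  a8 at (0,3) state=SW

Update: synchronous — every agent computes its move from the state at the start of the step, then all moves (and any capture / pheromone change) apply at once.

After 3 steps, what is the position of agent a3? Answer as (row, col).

(2, 0)

t=1: a0@(3,3):NE a1@(2,1):SW a2@(0,0):S a3@(0,1):SW a4@(0,3):S a5@(1,3):NE a6@(3,0):S a7@(2,3):SW a8@(1,2):SW
t=2: a0@(0,3):S a1@(3,0):SW a2@(1,0):S a3@(1,0):SW a4@(1,3):S a5@(2,3):S a6@(0,0):S a7@(3,2):SW a8@(2,1):SW
t=3: a0@(1,3):S a1@(0,0):S a2@(2,0):S a3@(2,0):S a4@(2,3):S a5@(3,3):S a6@(1,0):S a7@(0,1):SW a8@(3,0):SW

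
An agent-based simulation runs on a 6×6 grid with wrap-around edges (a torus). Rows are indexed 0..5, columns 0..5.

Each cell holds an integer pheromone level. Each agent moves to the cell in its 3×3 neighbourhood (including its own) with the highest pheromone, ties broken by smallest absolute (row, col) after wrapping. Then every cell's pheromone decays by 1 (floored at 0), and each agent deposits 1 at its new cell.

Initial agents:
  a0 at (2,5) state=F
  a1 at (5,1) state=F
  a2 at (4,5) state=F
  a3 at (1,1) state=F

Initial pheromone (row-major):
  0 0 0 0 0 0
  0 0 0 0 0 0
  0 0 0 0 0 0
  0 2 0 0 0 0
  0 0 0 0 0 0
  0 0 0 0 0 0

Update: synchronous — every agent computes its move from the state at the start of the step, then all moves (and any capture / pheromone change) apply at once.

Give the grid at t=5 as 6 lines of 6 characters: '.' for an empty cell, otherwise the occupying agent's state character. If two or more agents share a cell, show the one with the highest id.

F.....
......
......
F.....
......
......

t=1: a0@(1,0) a1@(0,0) a2@(3,0) a3@(0,0) | pheromone: 2 0 0 0 0 0 / 1 0 0 0 0 0 / 0 0 0 0 0 0 / 1 1 0 0 0 0 / 0 0 0 0 0 0 / 0 0 0 0 0 0
t=2: a0@(0,0) a1@(0,0) a2@(3,0) a3@(0,0) | pheromone: 4 0 0 0 0 0 / 0 0 0 0 0 0 / 0 0 0 0 0 0 / 1 0 0 0 0 0 / 0 0 0 0 0 0 / 0 0 0 0 0 0
t=3: a0@(0,0) a1@(0,0) a2@(3,0) a3@(0,0) | pheromone: 6 0 0 0 0 0 / 0 0 0 0 0 0 / 0 0 0 0 0 0 / 1 0 0 0 0 0 / 0 0 0 0 0 0 / 0 0 0 0 0 0
t=4: a0@(0,0) a1@(0,0) a2@(3,0) a3@(0,0) | pheromone: 8 0 0 0 0 0 / 0 0 0 0 0 0 / 0 0 0 0 0 0 / 1 0 0 0 0 0 / 0 0 0 0 0 0 / 0 0 0 0 0 0
t=5: a0@(0,0) a1@(0,0) a2@(3,0) a3@(0,0) | pheromone: 10 0 0 0 0 0 / 0 0 0 0 0 0 / 0 0 0 0 0 0 / 1 0 0 0 0 0 / 0 0 0 0 0 0 / 0 0 0 0 0 0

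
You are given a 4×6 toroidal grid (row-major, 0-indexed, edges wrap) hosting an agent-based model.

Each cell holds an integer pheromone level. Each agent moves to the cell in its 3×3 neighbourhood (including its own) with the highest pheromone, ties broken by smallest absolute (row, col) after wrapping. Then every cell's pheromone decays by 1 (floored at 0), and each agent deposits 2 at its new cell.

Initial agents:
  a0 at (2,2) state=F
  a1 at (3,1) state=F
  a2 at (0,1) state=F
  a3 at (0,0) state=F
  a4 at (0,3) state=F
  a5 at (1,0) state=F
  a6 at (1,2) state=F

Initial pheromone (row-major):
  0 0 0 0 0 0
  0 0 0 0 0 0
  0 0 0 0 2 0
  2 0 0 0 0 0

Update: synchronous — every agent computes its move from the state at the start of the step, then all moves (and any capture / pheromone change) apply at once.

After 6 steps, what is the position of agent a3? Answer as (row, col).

(3, 0)

t=1: a0@(1,1) a1@(3,0) a2@(3,0) a3@(3,0) a4@(0,2) a5@(0,0) a6@(0,1) | pheromone: 2 2 2 0 0 0 / 0 2 0 0 0 0 / 0 0 0 0 1 0 / 7 0 0 0 0 0
t=2: a0@(0,0) a1@(3,0) a2@(3,0) a3@(3,0) a4@(0,1) a5@(3,0) a6@(3,0) | pheromone: 3 3 1 0 0 0 / 0 1 0 0 0 0 / 0 0 0 0 0 0 / 16 0 0 0 0 0
t=3: a0@(3,0) a1@(3,0) a2@(3,0) a3@(3,0) a4@(3,0) a5@(3,0) a6@(3,0) | pheromone: 2 2 0 0 0 0 / 0 0 0 0 0 0 / 0 0 0 0 0 0 / 29 0 0 0 0 0
t=4: a0@(3,0) a1@(3,0) a2@(3,0) a3@(3,0) a4@(3,0) a5@(3,0) a6@(3,0) | pheromone: 1 1 0 0 0 0 / 0 0 0 0 0 0 / 0 0 0 0 0 0 / 42 0 0 0 0 0
t=5: a0@(3,0) a1@(3,0) a2@(3,0) a3@(3,0) a4@(3,0) a5@(3,0) a6@(3,0) | pheromone: 0 0 0 0 0 0 / 0 0 0 0 0 0 / 0 0 0 0 0 0 / 55 0 0 0 0 0
t=6: a0@(3,0) a1@(3,0) a2@(3,0) a3@(3,0) a4@(3,0) a5@(3,0) a6@(3,0) | pheromone: 0 0 0 0 0 0 / 0 0 0 0 0 0 / 0 0 0 0 0 0 / 68 0 0 0 0 0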